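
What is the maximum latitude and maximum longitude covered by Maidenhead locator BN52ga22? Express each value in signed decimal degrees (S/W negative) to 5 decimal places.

42.01250, -149.47500

Field B=1, N=13: +1·20° lon, +13·10° lat → SW at lon -160°, lat 40°.
Square 5, 2: +5·2° lon, +2·1° lat → SW at lon -150°, lat 42°.
Subsquare g=6, a=0: +6·0.0833333° lon, +0·0.0416667° lat → SW at lon -149.5°, lat 42°.
Extended square 2, 2: +2·0.00833333° lon, +2·0.00416667° lat → SW at lon -149.483°, lat 42.0083°.
Cell spans 0.00833333° lon × 0.00416667° lat. NE corner is SW corner plus one full cell.
latitude 42.01250, longitude -149.47500.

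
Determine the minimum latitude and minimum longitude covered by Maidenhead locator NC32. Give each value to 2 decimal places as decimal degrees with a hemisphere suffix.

Field N=13, C=2: +13·20° lon, +2·10° lat → SW at lon 80°, lat -70°.
Square 3, 2: +3·2° lon, +2·1° lat → SW at lon 86°, lat -68°.
latitude 68.00° S, longitude 86.00° E.

68.00° S, 86.00° E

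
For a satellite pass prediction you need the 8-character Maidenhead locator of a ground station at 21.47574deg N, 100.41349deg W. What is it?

DL91tl04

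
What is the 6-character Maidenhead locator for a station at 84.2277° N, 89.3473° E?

NR44qf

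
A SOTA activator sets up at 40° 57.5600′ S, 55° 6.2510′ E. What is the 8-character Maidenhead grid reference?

LE79na29

Add 180° to longitude and 90° to latitude: 235.10418, 49.04067.
Field (20°×10°, letters A–R): 235.10418/20 → 11 → L, 49.04067/10 → 4 → E; chars LE.
Square (2°×1°, digits 0–9): 15.10418/2 → 7, 9.04067/1 → 9; chars 79.
Subsquare (5′×2.5′, letters a–x): 1.10418/0.0833333 → 13 → n, 0.04067/0.0416667 → 0 → a; chars na.
Extended square (30″×15″, digits 0–9): 0.02085/0.00833333 → 2, 0.04067/0.00416667 → 9; chars 29.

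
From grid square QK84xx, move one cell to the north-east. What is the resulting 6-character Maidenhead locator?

QK95aa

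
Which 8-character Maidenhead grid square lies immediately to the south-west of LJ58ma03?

Longitude extended square 0; −1 → -1, wraps to 9, carry into subsquare.
Longitude subsquare m = 12; −1 → 11 = l.
Latitude extended square 3; −1 → 2.

LJ58la92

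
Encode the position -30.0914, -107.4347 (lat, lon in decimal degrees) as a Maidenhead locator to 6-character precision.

DF69gv

Offset from 180°W / 90°S: lon 72.5653°, lat 59.9086°.
Field: lon ⌊72.5653/20⌋ = 3 → D; lat ⌊59.9086/10⌋ = 5 → F.
Square: lon ⌊12.5653/2⌋ = 6; lat ⌊9.9086/1⌋ = 9.
Subsquare: lon ⌊0.5653/0.0833333⌋ = 6 → g; lat ⌊0.9086/0.0416667⌋ = 21 → v.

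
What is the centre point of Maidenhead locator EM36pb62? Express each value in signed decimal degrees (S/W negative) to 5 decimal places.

Field E=4, M=12: +4·20° lon, +12·10° lat → SW at lon -100°, lat 30°.
Square 3, 6: +3·2° lon, +6·1° lat → SW at lon -94°, lat 36°.
Subsquare p=15, b=1: +15·0.0833333° lon, +1·0.0416667° lat → SW at lon -92.75°, lat 36.0417°.
Extended square 6, 2: +6·0.00833333° lon, +2·0.00416667° lat → SW at lon -92.7°, lat 36.05°.
Cell spans 0.00833333° lon × 0.00416667° lat. Centre is SW corner plus half of each.
latitude 36.05208, longitude -92.69583.

36.05208, -92.69583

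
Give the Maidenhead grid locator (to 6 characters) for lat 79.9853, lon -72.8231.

FQ39ox

Offset from 180°W / 90°S: lon 107.1769°, lat 169.9853°.
Field: lon ⌊107.1769/20⌋ = 5 → F; lat ⌊169.9853/10⌋ = 16 → Q.
Square: lon ⌊7.1769/2⌋ = 3; lat ⌊9.9853/1⌋ = 9.
Subsquare: lon ⌊1.1769/0.0833333⌋ = 14 → o; lat ⌊0.9853/0.0416667⌋ = 23 → x.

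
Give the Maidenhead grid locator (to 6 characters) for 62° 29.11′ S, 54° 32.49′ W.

GC27rm

Add 180° to longitude and 90° to latitude: 125.4585, 27.5148.
Field: 125.4585/20 → 6 → G, 27.5148/10 → 2 → C; chars GC.
Square: 5.4585/2 → 2, 7.5148/1 → 7; chars 27.
Subsquare: 1.4585/0.0833333 → 17 → r, 0.5148/0.0416667 → 12 → m; chars rm.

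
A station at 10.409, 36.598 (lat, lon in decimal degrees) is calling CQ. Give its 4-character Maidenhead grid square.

KK80

Offset from 180°W / 90°S: lon 216.60°, lat 100.41°.
Field: lon ⌊216.60/20⌋ = 10 → K; lat ⌊100.41/10⌋ = 10 → K.
Square: lon ⌊16.60/2⌋ = 8; lat ⌊0.41/1⌋ = 0.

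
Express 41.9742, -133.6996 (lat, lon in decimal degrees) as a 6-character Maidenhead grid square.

CN31dx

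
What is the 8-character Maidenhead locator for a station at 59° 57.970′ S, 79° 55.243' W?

FD00aa98

Shift to the Maidenhead origin (180°W, 90°S): lon 100.07928, lat 30.03383.
Field (20°×10°, letters A–R): 100.07928/20 → 5 → F, 30.03383/10 → 3 → D; chars FD.
Square (2°×1°, digits 0–9): 0.07928/2 → 0, 0.03383/1 → 0; chars 00.
Subsquare (5′×2.5′, letters a–x): 0.07928/0.0833333 → 0 → a, 0.03383/0.0416667 → 0 → a; chars aa.
Extended square (30″×15″, digits 0–9): 0.07928/0.00833333 → 9, 0.03383/0.00416667 → 8; chars 98.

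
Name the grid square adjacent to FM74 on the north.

Latitude square 4; +1 → 5.
The longitude characters are unchanged.

FM75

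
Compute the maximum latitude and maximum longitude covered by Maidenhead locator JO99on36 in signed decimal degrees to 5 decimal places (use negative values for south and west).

Field J=9, O=14: +9·20° lon, +14·10° lat → SW at lon 0°, lat 50°.
Square 9, 9: +9·2° lon, +9·1° lat → SW at lon 18°, lat 59°.
Subsquare o=14, n=13: +14·0.0833333° lon, +13·0.0416667° lat → SW at lon 19.1667°, lat 59.5417°.
Extended square 3, 6: +3·0.00833333° lon, +6·0.00416667° lat → SW at lon 19.1917°, lat 59.5667°.
Cell spans 0.00833333° lon × 0.00416667° lat. NE corner is SW corner plus one full cell.
latitude 59.57083, longitude 19.20000.

59.57083, 19.20000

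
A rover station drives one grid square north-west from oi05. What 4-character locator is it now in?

NI96

Longitude square 0; −1 → -1, wraps to 9, carry into field.
Longitude field O = 14; −1 → 13 = N.
Latitude square 5; +1 → 6.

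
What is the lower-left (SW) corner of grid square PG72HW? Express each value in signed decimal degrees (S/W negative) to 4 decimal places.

Field P=15, G=6: +15·20° lon, +6·10° lat → SW at lon 120°, lat -30°.
Square 7, 2: +7·2° lon, +2·1° lat → SW at lon 134°, lat -28°.
Subsquare h=7, w=22: +7·0.0833333° lon, +22·0.0416667° lat → SW at lon 134.583°, lat -27.0833°.
latitude -27.0833, longitude 134.5833.

-27.0833, 134.5833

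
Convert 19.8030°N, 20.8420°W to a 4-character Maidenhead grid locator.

HK99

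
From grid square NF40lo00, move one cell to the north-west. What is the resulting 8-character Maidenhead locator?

Longitude extended square 0; −1 → -1, wraps to 9, carry into subsquare.
Longitude subsquare l = 11; −1 → 10 = k.
Latitude extended square 0; +1 → 1.

NF40ko91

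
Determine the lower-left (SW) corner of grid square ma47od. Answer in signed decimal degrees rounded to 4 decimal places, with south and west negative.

-82.8750, 69.1667

Field M=12, A=0: +12·20° lon, +0·10° lat → SW at lon 60°, lat -90°.
Square 4, 7: +4·2° lon, +7·1° lat → SW at lon 68°, lat -83°.
Subsquare o=14, d=3: +14·0.0833333° lon, +3·0.0416667° lat → SW at lon 69.1667°, lat -82.875°.
latitude -82.8750, longitude 69.1667.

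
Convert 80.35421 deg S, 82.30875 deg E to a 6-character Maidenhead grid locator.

Add 180° to longitude and 90° to latitude: 262.3088, 9.6458.
Field (20°×10°, letters A–R): lon ⌊262.3088/20⌋ = 13 → N; lat ⌊9.6458/10⌋ = 0 → A.
Square (2°×1°, digits 0–9): lon ⌊2.3088/2⌋ = 1; lat ⌊9.6458/1⌋ = 9.
Subsquare (5′×2.5′, letters a–x): lon ⌊0.3088/0.0833333⌋ = 3 → d; lat ⌊0.6458/0.0416667⌋ = 15 → p.

NA19dp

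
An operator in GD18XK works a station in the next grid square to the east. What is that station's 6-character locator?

Longitude subsquare x = 23; +1 → 24, wraps to 0 = a, carry into square.
Longitude square 1; +1 → 2.
The latitude characters are unchanged.

GD28ak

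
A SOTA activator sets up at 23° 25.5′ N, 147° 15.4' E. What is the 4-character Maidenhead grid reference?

QL33

Add 180° to longitude and 90° to latitude: 327.26, 113.42.
Field (20°×10°, letters A–R): lon ⌊327.26/20⌋ = 16 → Q; lat ⌊113.42/10⌋ = 11 → L.
Square (2°×1°, digits 0–9): lon ⌊7.26/2⌋ = 3; lat ⌊3.42/1⌋ = 3.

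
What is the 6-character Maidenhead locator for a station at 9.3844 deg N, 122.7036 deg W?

CJ89pj

Offset from 180°W / 90°S: lon 57.2964°, lat 99.3844°.
Field: lon ⌊57.2964/20⌋ = 2 → C; lat ⌊99.3844/10⌋ = 9 → J.
Square: lon ⌊17.2964/2⌋ = 8; lat ⌊9.3844/1⌋ = 9.
Subsquare: lon ⌊1.2964/0.0833333⌋ = 15 → p; lat ⌊0.3844/0.0416667⌋ = 9 → j.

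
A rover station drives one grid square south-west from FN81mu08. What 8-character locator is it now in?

Longitude extended square 0; −1 → -1, wraps to 9, carry into subsquare.
Longitude subsquare m = 12; −1 → 11 = l.
Latitude extended square 8; −1 → 7.

FN81lu97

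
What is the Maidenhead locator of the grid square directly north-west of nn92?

Longitude square 9; −1 → 8.
Latitude square 2; +1 → 3.

NN83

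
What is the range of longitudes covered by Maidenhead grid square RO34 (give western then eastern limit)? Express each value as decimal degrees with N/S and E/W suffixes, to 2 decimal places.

166.00° E, 168.00° E

Field R=17, O=14: +17·20° lon, +14·10° lat → SW at lon 160°, lat 50°.
Square 3, 4: +3·2° lon, +4·1° lat → SW at lon 166°, lat 54°.
Cell spans 2° lon × 1° lat.
west 166.00° E, east 168.00° E.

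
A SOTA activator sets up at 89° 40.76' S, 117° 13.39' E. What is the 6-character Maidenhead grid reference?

Add 180° to longitude and 90° to latitude: 297.2232, 0.3207.
Field: 297.2232/20 → 14 → O, 0.3207/10 → 0 → A; chars OA.
Square: 17.2232/2 → 8, 0.3207/1 → 0; chars 80.
Subsquare: 1.2232/0.0833333 → 14 → o, 0.3207/0.0416667 → 7 → h; chars oh.

OA80oh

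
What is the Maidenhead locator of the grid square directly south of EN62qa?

Latitude subsquare a = 0; −1 → -1, wraps to 23 = x, carry into square.
Latitude square 2; −1 → 1.
The longitude characters are unchanged.

EN61qx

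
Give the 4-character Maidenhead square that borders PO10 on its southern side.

PN19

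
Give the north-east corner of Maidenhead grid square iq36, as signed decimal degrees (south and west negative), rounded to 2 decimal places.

Field I=8, Q=16: +8·20° lon, +16·10° lat → SW at lon -20°, lat 70°.
Square 3, 6: +3·2° lon, +6·1° lat → SW at lon -14°, lat 76°.
Cell spans 2° lon × 1° lat. NE corner is SW corner plus one full cell.
latitude 77.00, longitude -12.00.

77.00, -12.00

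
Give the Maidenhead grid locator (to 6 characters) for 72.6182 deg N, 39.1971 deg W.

HQ02jo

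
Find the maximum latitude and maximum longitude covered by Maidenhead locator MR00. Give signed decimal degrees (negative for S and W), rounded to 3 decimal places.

81.000, 62.000

Field M=12, R=17: +12·20° lon, +17·10° lat → SW at lon 60°, lat 80°.
Square 0, 0: +0·2° lon, +0·1° lat → SW at lon 60°, lat 80°.
Cell spans 2° lon × 1° lat. NE corner is SW corner plus one full cell.
latitude 81.000, longitude 62.000.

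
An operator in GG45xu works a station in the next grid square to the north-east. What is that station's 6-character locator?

GG55av

Longitude subsquare x = 23; +1 → 24, wraps to 0 = a, carry into square.
Longitude square 4; +1 → 5.
Latitude subsquare u = 20; +1 → 21 = v.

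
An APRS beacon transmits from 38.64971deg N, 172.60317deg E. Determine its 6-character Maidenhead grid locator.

Shift to the Maidenhead origin (180°W, 90°S): lon 352.6032, lat 128.6497.
Field: lon ⌊352.6032/20⌋ = 17 → R; lat ⌊128.6497/10⌋ = 12 → M.
Square: lon ⌊12.6032/2⌋ = 6; lat ⌊8.6497/1⌋ = 8.
Subsquare: lon ⌊0.6032/0.0833333⌋ = 7 → h; lat ⌊0.6497/0.0416667⌋ = 15 → p.

RM68hp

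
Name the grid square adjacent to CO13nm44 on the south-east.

Longitude extended square 4; +1 → 5.
Latitude extended square 4; −1 → 3.

CO13nm53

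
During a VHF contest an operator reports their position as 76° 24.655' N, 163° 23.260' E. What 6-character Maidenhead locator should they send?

Shift to the Maidenhead origin (180°W, 90°S): lon 343.3877, lat 166.4109.
Field: 343.3877/20 → 17 → R, 166.4109/10 → 16 → Q; chars RQ.
Square: 3.3877/2 → 1, 6.4109/1 → 6; chars 16.
Subsquare: 1.3877/0.0833333 → 16 → q, 0.4109/0.0416667 → 9 → j; chars qj.

RQ16qj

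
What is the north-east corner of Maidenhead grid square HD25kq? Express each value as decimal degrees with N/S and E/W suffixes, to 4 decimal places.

Field H=7, D=3: +7·20° lon, +3·10° lat → SW at lon -40°, lat -60°.
Square 2, 5: +2·2° lon, +5·1° lat → SW at lon -36°, lat -55°.
Subsquare k=10, q=16: +10·0.0833333° lon, +16·0.0416667° lat → SW at lon -35.1667°, lat -54.3333°.
Cell spans 0.0833333° lon × 0.0416667° lat. NE corner is SW corner plus one full cell.
latitude 54.2917° S, longitude 35.0833° W.

54.2917° S, 35.0833° W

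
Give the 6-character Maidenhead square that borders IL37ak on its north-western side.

Longitude subsquare a = 0; −1 → -1, wraps to 23 = x, carry into square.
Longitude square 3; −1 → 2.
Latitude subsquare k = 10; +1 → 11 = l.

IL27xl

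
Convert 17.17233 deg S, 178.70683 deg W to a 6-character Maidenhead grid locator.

AH02pt

Shift to the Maidenhead origin (180°W, 90°S): lon 1.2932, lat 72.8277.
Field: lon ⌊1.2932/20⌋ = 0 → A; lat ⌊72.8277/10⌋ = 7 → H.
Square: lon ⌊1.2932/2⌋ = 0; lat ⌊2.8277/1⌋ = 2.
Subsquare: lon ⌊1.2932/0.0833333⌋ = 15 → p; lat ⌊0.8277/0.0416667⌋ = 19 → t.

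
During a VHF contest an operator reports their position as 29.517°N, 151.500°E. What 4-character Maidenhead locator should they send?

QL59

Offset from 180°W / 90°S: lon 331.50°, lat 119.52°.
Field: 331.50/20 → 16 → Q, 119.52/10 → 11 → L; chars QL.
Square: 11.50/2 → 5, 9.52/1 → 9; chars 59.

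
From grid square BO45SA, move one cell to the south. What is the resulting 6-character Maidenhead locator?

BO44sx

Latitude subsquare a = 0; −1 → -1, wraps to 23 = x, carry into square.
Latitude square 5; −1 → 4.
The longitude characters are unchanged.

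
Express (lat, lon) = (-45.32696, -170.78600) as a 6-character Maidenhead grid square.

AE44oq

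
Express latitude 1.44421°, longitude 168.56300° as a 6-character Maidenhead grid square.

RJ41gk

Shift to the Maidenhead origin (180°W, 90°S): lon 348.5630, lat 91.4442.
Field: lon ⌊348.5630/20⌋ = 17 → R; lat ⌊91.4442/10⌋ = 9 → J.
Square: lon ⌊8.5630/2⌋ = 4; lat ⌊1.4442/1⌋ = 1.
Subsquare: lon ⌊0.5630/0.0833333⌋ = 6 → g; lat ⌊0.4442/0.0416667⌋ = 10 → k.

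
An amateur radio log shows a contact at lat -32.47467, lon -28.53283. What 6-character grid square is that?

Shift to the Maidenhead origin (180°W, 90°S): lon 151.4672, lat 57.5253.
Field: 151.4672/20 → 7 → H, 57.5253/10 → 5 → F; chars HF.
Square: 11.4672/2 → 5, 7.5253/1 → 7; chars 57.
Subsquare: 1.4672/0.0833333 → 17 → r, 0.5253/0.0416667 → 12 → m; chars rm.

HF57rm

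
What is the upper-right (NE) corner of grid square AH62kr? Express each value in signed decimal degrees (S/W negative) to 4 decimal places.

-17.2500, -167.0833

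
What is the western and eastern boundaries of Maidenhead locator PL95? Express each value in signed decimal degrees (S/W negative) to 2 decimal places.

138.00, 140.00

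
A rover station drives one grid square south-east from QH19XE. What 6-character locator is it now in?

Longitude subsquare x = 23; +1 → 24, wraps to 0 = a, carry into square.
Longitude square 1; +1 → 2.
Latitude subsquare e = 4; −1 → 3 = d.

QH29ad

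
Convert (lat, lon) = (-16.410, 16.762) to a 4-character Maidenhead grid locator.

Offset from 180°W / 90°S: lon 196.76°, lat 73.59°.
Field: lon ⌊196.76/20⌋ = 9 → J; lat ⌊73.59/10⌋ = 7 → H.
Square: lon ⌊16.76/2⌋ = 8; lat ⌊3.59/1⌋ = 3.

JH83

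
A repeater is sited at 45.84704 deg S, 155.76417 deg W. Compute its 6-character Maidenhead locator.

BE24cd

Shift to the Maidenhead origin (180°W, 90°S): lon 24.2358, lat 44.1530.
Field: 24.2358/20 → 1 → B, 44.1530/10 → 4 → E; chars BE.
Square: 4.2358/2 → 2, 4.1530/1 → 4; chars 24.
Subsquare: 0.2358/0.0833333 → 2 → c, 0.1530/0.0416667 → 3 → d; chars cd.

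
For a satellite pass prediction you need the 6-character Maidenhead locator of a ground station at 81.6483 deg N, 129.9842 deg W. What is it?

CR51ap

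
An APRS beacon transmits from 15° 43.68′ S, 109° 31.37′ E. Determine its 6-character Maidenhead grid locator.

Shift to the Maidenhead origin (180°W, 90°S): lon 289.5228, lat 74.2720.
Field: 289.5228/20 → 14 → O, 74.2720/10 → 7 → H; chars OH.
Square: 9.5228/2 → 4, 4.2720/1 → 4; chars 44.
Subsquare: 1.5228/0.0833333 → 18 → s, 0.2720/0.0416667 → 6 → g; chars sg.

OH44sg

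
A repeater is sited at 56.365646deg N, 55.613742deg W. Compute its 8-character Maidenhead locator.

Shift to the Maidenhead origin (180°W, 90°S): lon 124.38626, lat 146.36565.
Field: 124.38626/20 → 6 → G, 146.36565/10 → 14 → O; chars GO.
Square: 4.38626/2 → 2, 6.36565/1 → 6; chars 26.
Subsquare: 0.38626/0.0833333 → 4 → e, 0.36565/0.0416667 → 8 → i; chars ei.
Extended square: 0.05292/0.00833333 → 6, 0.03231/0.00416667 → 7; chars 67.

GO26ei67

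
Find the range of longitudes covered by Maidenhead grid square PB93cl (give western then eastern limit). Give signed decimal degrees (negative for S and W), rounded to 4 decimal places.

138.1667, 138.2500

Field P=15, B=1: +15·20° lon, +1·10° lat → SW at lon 120°, lat -80°.
Square 9, 3: +9·2° lon, +3·1° lat → SW at lon 138°, lat -77°.
Subsquare c=2, l=11: +2·0.0833333° lon, +11·0.0416667° lat → SW at lon 138.167°, lat -76.5417°.
Cell spans 0.0833333° lon × 0.0416667° lat.
west 138.1667, east 138.2500.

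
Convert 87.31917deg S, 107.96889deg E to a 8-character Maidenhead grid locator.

OA32xq63

Shift to the Maidenhead origin (180°W, 90°S): lon 287.96889, lat 2.68083.
Field (20°×10°, letters A–R): 287.96889/20 → 14 → O, 2.68083/10 → 0 → A; chars OA.
Square (2°×1°, digits 0–9): 7.96889/2 → 3, 2.68083/1 → 2; chars 32.
Subsquare (5′×2.5′, letters a–x): 1.96889/0.0833333 → 23 → x, 0.68083/0.0416667 → 16 → q; chars xq.
Extended square (30″×15″, digits 0–9): 0.05222/0.00833333 → 6, 0.01416/0.00416667 → 3; chars 63.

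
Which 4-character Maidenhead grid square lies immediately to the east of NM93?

OM03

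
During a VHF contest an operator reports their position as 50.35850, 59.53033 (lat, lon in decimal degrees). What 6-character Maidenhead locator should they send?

LO90si

Add 180° to longitude and 90° to latitude: 239.5303, 140.3585.
Field: 239.5303/20 → 11 → L, 140.3585/10 → 14 → O; chars LO.
Square: 19.5303/2 → 9, 0.3585/1 → 0; chars 90.
Subsquare: 1.5303/0.0833333 → 18 → s, 0.3585/0.0416667 → 8 → i; chars si.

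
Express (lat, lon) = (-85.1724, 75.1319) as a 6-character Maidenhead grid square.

Shift to the Maidenhead origin (180°W, 90°S): lon 255.1319, lat 4.8276.
Field: 255.1319/20 → 12 → M, 4.8276/10 → 0 → A; chars MA.
Square: 15.1319/2 → 7, 4.8276/1 → 4; chars 74.
Subsquare: 1.1319/0.0833333 → 13 → n, 0.8276/0.0416667 → 19 → t; chars nt.

MA74nt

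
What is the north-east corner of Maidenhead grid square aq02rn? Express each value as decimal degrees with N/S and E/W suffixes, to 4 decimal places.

72.5833° N, 178.5000° W

Field A=0, Q=16: +0·20° lon, +16·10° lat → SW at lon -180°, lat 70°.
Square 0, 2: +0·2° lon, +2·1° lat → SW at lon -180°, lat 72°.
Subsquare r=17, n=13: +17·0.0833333° lon, +13·0.0416667° lat → SW at lon -178.583°, lat 72.5417°.
Cell spans 0.0833333° lon × 0.0416667° lat. NE corner is SW corner plus one full cell.
latitude 72.5833° N, longitude 178.5000° W.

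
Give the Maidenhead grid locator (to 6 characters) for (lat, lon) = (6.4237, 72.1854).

MJ66ck

Offset from 180°W / 90°S: lon 252.1854°, lat 96.4237°.
Field (20°×10°, letters A–R): lon ⌊252.1854/20⌋ = 12 → M; lat ⌊96.4237/10⌋ = 9 → J.
Square (2°×1°, digits 0–9): lon ⌊12.1854/2⌋ = 6; lat ⌊6.4237/1⌋ = 6.
Subsquare (5′×2.5′, letters a–x): lon ⌊0.1854/0.0833333⌋ = 2 → c; lat ⌊0.4237/0.0416667⌋ = 10 → k.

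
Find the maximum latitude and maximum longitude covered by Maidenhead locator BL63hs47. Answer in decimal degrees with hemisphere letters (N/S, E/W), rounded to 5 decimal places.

Field B=1, L=11: +1·20° lon, +11·10° lat → SW at lon -160°, lat 20°.
Square 6, 3: +6·2° lon, +3·1° lat → SW at lon -148°, lat 23°.
Subsquare h=7, s=18: +7·0.0833333° lon, +18·0.0416667° lat → SW at lon -147.417°, lat 23.75°.
Extended square 4, 7: +4·0.00833333° lon, +7·0.00416667° lat → SW at lon -147.383°, lat 23.7792°.
Cell spans 0.00833333° lon × 0.00416667° lat. NE corner is SW corner plus one full cell.
latitude 23.78333° N, longitude 147.37500° W.

23.78333° N, 147.37500° W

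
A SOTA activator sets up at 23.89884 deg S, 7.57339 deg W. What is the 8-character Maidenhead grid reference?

IG66fc14

Shift to the Maidenhead origin (180°W, 90°S): lon 172.42661, lat 66.10116.
Field: lon ⌊172.42661/20⌋ = 8 → I; lat ⌊66.10116/10⌋ = 6 → G.
Square: lon ⌊12.42661/2⌋ = 6; lat ⌊6.10116/1⌋ = 6.
Subsquare: lon ⌊0.42661/0.0833333⌋ = 5 → f; lat ⌊0.10116/0.0416667⌋ = 2 → c.
Extended square: lon ⌊0.00994/0.00833333⌋ = 1; lat ⌊0.01783/0.00416667⌋ = 4.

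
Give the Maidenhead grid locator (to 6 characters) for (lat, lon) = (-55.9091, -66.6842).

FD64pc

Shift to the Maidenhead origin (180°W, 90°S): lon 113.3158, lat 34.0909.
Field (20°×10°, letters A–R): 113.3158/20 → 5 → F, 34.0909/10 → 3 → D; chars FD.
Square (2°×1°, digits 0–9): 13.3158/2 → 6, 4.0909/1 → 4; chars 64.
Subsquare (5′×2.5′, letters a–x): 1.3158/0.0833333 → 15 → p, 0.0909/0.0416667 → 2 → c; chars pc.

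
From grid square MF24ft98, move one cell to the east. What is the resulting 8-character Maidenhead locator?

MF24gt08

Longitude extended square 9; +1 → 10, wraps to 0, carry into subsquare.
Longitude subsquare f = 5; +1 → 6 = g.
The latitude characters are unchanged.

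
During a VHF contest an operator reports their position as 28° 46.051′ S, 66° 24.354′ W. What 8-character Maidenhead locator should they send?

FG61tf15

Add 180° to longitude and 90° to latitude: 113.59410, 61.23248.
Field: lon ⌊113.59410/20⌋ = 5 → F; lat ⌊61.23248/10⌋ = 6 → G.
Square: lon ⌊13.59410/2⌋ = 6; lat ⌊1.23248/1⌋ = 1.
Subsquare: lon ⌊1.59410/0.0833333⌋ = 19 → t; lat ⌊0.23248/0.0416667⌋ = 5 → f.
Extended square: lon ⌊0.01077/0.00833333⌋ = 1; lat ⌊0.02415/0.00416667⌋ = 5.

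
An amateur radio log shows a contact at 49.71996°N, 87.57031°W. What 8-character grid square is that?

EN69fr12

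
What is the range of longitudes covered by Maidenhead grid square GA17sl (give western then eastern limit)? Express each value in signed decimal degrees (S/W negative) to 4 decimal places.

Field G=6, A=0: +6·20° lon, +0·10° lat → SW at lon -60°, lat -90°.
Square 1, 7: +1·2° lon, +7·1° lat → SW at lon -58°, lat -83°.
Subsquare s=18, l=11: +18·0.0833333° lon, +11·0.0416667° lat → SW at lon -56.5°, lat -82.5417°.
Cell spans 0.0833333° lon × 0.0416667° lat.
west -56.5000, east -56.4167.

-56.5000, -56.4167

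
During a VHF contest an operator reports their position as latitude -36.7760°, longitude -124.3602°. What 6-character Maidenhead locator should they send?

CF73tf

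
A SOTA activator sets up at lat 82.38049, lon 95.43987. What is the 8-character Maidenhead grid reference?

NR72rj21

Shift to the Maidenhead origin (180°W, 90°S): lon 275.43987, lat 172.38049.
Field: 275.43987/20 → 13 → N, 172.38049/10 → 17 → R; chars NR.
Square: 15.43987/2 → 7, 2.38049/1 → 2; chars 72.
Subsquare: 1.43987/0.0833333 → 17 → r, 0.38049/0.0416667 → 9 → j; chars rj.
Extended square: 0.02320/0.00833333 → 2, 0.00549/0.00416667 → 1; chars 21.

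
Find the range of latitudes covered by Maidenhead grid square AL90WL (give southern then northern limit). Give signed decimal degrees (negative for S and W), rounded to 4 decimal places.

20.4583, 20.5000

Field A=0, L=11: +0·20° lon, +11·10° lat → SW at lon -180°, lat 20°.
Square 9, 0: +9·2° lon, +0·1° lat → SW at lon -162°, lat 20°.
Subsquare w=22, l=11: +22·0.0833333° lon, +11·0.0416667° lat → SW at lon -160.167°, lat 20.4583°.
Cell spans 0.0833333° lon × 0.0416667° lat.
south 20.4583, north 20.5000.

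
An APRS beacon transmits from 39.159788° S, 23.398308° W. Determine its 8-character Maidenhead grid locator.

Shift to the Maidenhead origin (180°W, 90°S): lon 156.60169, lat 50.84021.
Field: lon ⌊156.60169/20⌋ = 7 → H; lat ⌊50.84021/10⌋ = 5 → F.
Square: lon ⌊16.60169/2⌋ = 8; lat ⌊0.84021/1⌋ = 0.
Subsquare: lon ⌊0.60169/0.0833333⌋ = 7 → h; lat ⌊0.84021/0.0416667⌋ = 20 → u.
Extended square: lon ⌊0.01836/0.00833333⌋ = 2; lat ⌊0.00688/0.00416667⌋ = 1.

HF80hu21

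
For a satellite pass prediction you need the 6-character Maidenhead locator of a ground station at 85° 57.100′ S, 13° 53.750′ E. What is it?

JA64wb

Offset from 180°W / 90°S: lon 193.8958°, lat 4.0483°.
Field: 193.8958/20 → 9 → J, 4.0483/10 → 0 → A; chars JA.
Square: 13.8958/2 → 6, 4.0483/1 → 4; chars 64.
Subsquare: 1.8958/0.0833333 → 22 → w, 0.0483/0.0416667 → 1 → b; chars wb.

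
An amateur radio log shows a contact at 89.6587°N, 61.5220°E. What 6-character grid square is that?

Shift to the Maidenhead origin (180°W, 90°S): lon 241.5220, lat 179.6587.
Field: lon ⌊241.5220/20⌋ = 12 → M; lat ⌊179.6587/10⌋ = 17 → R.
Square: lon ⌊1.5220/2⌋ = 0; lat ⌊9.6587/1⌋ = 9.
Subsquare: lon ⌊1.5220/0.0833333⌋ = 18 → s; lat ⌊0.6587/0.0416667⌋ = 15 → p.

MR09sp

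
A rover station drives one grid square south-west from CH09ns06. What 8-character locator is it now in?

CH09ms95

Longitude extended square 0; −1 → -1, wraps to 9, carry into subsquare.
Longitude subsquare n = 13; −1 → 12 = m.
Latitude extended square 6; −1 → 5.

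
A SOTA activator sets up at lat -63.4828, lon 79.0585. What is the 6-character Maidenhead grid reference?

MC96mm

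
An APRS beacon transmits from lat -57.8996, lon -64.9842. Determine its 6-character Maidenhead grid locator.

FD72mc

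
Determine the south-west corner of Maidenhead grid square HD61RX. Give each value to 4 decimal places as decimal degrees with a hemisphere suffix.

58.0417° S, 26.5833° W

Field H=7, D=3: +7·20° lon, +3·10° lat → SW at lon -40°, lat -60°.
Square 6, 1: +6·2° lon, +1·1° lat → SW at lon -28°, lat -59°.
Subsquare r=17, x=23: +17·0.0833333° lon, +23·0.0416667° lat → SW at lon -26.5833°, lat -58.0417°.
latitude 58.0417° S, longitude 26.5833° W.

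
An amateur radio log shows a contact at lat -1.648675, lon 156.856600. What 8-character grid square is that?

Add 180° to longitude and 90° to latitude: 336.85660, 88.35133.
Field: 336.85660/20 → 16 → Q, 88.35133/10 → 8 → I; chars QI.
Square: 16.85660/2 → 8, 8.35133/1 → 8; chars 88.
Subsquare: 0.85660/0.0833333 → 10 → k, 0.35133/0.0416667 → 8 → i; chars ki.
Extended square: 0.02327/0.00833333 → 2, 0.01799/0.00416667 → 4; chars 24.

QI88ki24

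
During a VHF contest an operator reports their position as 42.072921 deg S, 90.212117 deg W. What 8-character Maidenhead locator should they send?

Shift to the Maidenhead origin (180°W, 90°S): lon 89.78788, lat 47.92708.
Field: 89.78788/20 → 4 → E, 47.92708/10 → 4 → E; chars EE.
Square: 9.78788/2 → 4, 7.92708/1 → 7; chars 47.
Subsquare: 1.78788/0.0833333 → 21 → v, 0.92708/0.0416667 → 22 → w; chars vw.
Extended square: 0.03788/0.00833333 → 4, 0.01041/0.00416667 → 2; chars 42.

EE47vw42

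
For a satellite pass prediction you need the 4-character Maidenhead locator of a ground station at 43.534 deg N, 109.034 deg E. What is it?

Add 180° to longitude and 90° to latitude: 289.03, 133.53.
Field: lon ⌊289.03/20⌋ = 14 → O; lat ⌊133.53/10⌋ = 13 → N.
Square: lon ⌊9.03/2⌋ = 4; lat ⌊3.53/1⌋ = 3.

ON43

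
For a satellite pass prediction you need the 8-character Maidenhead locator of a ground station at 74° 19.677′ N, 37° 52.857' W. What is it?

Add 180° to longitude and 90° to latitude: 142.11905, 164.32795.
Field: lon ⌊142.11905/20⌋ = 7 → H; lat ⌊164.32795/10⌋ = 16 → Q.
Square: lon ⌊2.11905/2⌋ = 1; lat ⌊4.32795/1⌋ = 4.
Subsquare: lon ⌊0.11905/0.0833333⌋ = 1 → b; lat ⌊0.32795/0.0416667⌋ = 7 → h.
Extended square: lon ⌊0.03572/0.00833333⌋ = 4; lat ⌊0.03628/0.00416667⌋ = 8.

HQ14bh48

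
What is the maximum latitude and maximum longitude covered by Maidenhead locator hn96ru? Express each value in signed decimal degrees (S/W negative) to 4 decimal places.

46.8750, -20.5000

Field H=7, N=13: +7·20° lon, +13·10° lat → SW at lon -40°, lat 40°.
Square 9, 6: +9·2° lon, +6·1° lat → SW at lon -22°, lat 46°.
Subsquare r=17, u=20: +17·0.0833333° lon, +20·0.0416667° lat → SW at lon -20.5833°, lat 46.8333°.
Cell spans 0.0833333° lon × 0.0416667° lat. NE corner is SW corner plus one full cell.
latitude 46.8750, longitude -20.5000.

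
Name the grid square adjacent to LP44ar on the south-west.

LP34xq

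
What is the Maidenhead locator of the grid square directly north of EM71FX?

Latitude subsquare x = 23; +1 → 24, wraps to 0 = a, carry into square.
Latitude square 1; +1 → 2.
The longitude characters are unchanged.

EM72fa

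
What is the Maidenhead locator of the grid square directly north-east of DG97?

EG08

Longitude square 9; +1 → 10, wraps to 0, carry into field.
Longitude field D = 3; +1 → 4 = E.
Latitude square 7; +1 → 8.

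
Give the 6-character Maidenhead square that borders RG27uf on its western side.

RG27tf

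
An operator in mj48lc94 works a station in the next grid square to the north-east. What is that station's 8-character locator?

MJ48mc05

Longitude extended square 9; +1 → 10, wraps to 0, carry into subsquare.
Longitude subsquare l = 11; +1 → 12 = m.
Latitude extended square 4; +1 → 5.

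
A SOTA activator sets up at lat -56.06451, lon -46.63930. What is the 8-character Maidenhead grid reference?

GD63qw34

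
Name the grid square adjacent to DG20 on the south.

Latitude square 0; −1 → -1, wraps to 9, carry into field.
Latitude field G = 6; −1 → 5 = F.
The longitude characters are unchanged.

DF29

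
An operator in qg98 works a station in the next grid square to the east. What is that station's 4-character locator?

Longitude square 9; +1 → 10, wraps to 0, carry into field.
Longitude field Q = 16; +1 → 17 = R.
The latitude characters are unchanged.

RG08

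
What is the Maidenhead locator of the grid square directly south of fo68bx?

FO68bw

Latitude subsquare x = 23; −1 → 22 = w.
The longitude characters are unchanged.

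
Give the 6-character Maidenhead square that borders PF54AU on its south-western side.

PF44xt

Longitude subsquare a = 0; −1 → -1, wraps to 23 = x, carry into square.
Longitude square 5; −1 → 4.
Latitude subsquare u = 20; −1 → 19 = t.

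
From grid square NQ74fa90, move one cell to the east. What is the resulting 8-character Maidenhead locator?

NQ74ga00

Longitude extended square 9; +1 → 10, wraps to 0, carry into subsquare.
Longitude subsquare f = 5; +1 → 6 = g.
The latitude characters are unchanged.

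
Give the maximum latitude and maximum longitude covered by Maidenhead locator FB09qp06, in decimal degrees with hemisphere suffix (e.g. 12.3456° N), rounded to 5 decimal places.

Field F=5, B=1: +5·20° lon, +1·10° lat → SW at lon -80°, lat -80°.
Square 0, 9: +0·2° lon, +9·1° lat → SW at lon -80°, lat -71°.
Subsquare q=16, p=15: +16·0.0833333° lon, +15·0.0416667° lat → SW at lon -78.6667°, lat -70.375°.
Extended square 0, 6: +0·0.00833333° lon, +6·0.00416667° lat → SW at lon -78.6667°, lat -70.35°.
Cell spans 0.00833333° lon × 0.00416667° lat. NE corner is SW corner plus one full cell.
latitude 70.34583° S, longitude 78.65833° W.

70.34583° S, 78.65833° W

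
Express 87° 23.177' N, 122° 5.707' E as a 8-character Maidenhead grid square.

Add 180° to longitude and 90° to latitude: 302.09512, 177.38628.
Field: lon ⌊302.09512/20⌋ = 15 → P; lat ⌊177.38628/10⌋ = 17 → R.
Square: lon ⌊2.09512/2⌋ = 1; lat ⌊7.38628/1⌋ = 7.
Subsquare: lon ⌊0.09512/0.0833333⌋ = 1 → b; lat ⌊0.38628/0.0416667⌋ = 9 → j.
Extended square: lon ⌊0.01178/0.00833333⌋ = 1; lat ⌊0.01128/0.00416667⌋ = 2.

PR17bj12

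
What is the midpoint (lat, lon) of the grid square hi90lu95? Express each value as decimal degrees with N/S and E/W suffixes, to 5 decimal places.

9.14375° S, 21.00417° W

Field H=7, I=8: +7·20° lon, +8·10° lat → SW at lon -40°, lat -10°.
Square 9, 0: +9·2° lon, +0·1° lat → SW at lon -22°, lat -10°.
Subsquare l=11, u=20: +11·0.0833333° lon, +20·0.0416667° lat → SW at lon -21.0833°, lat -9.16667°.
Extended square 9, 5: +9·0.00833333° lon, +5·0.00416667° lat → SW at lon -21.0083°, lat -9.14583°.
Cell spans 0.00833333° lon × 0.00416667° lat. Centre is SW corner plus half of each.
latitude 9.14375° S, longitude 21.00417° W.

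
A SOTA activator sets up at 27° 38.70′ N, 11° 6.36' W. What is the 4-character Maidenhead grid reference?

IL47

Add 180° to longitude and 90° to latitude: 168.89, 117.64.
Field: 168.89/20 → 8 → I, 117.64/10 → 11 → L; chars IL.
Square: 8.89/2 → 4, 7.64/1 → 7; chars 47.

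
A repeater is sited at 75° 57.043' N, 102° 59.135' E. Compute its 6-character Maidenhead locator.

OQ15lw

Add 180° to longitude and 90° to latitude: 282.9856, 165.9507.
Field: 282.9856/20 → 14 → O, 165.9507/10 → 16 → Q; chars OQ.
Square: 2.9856/2 → 1, 5.9507/1 → 5; chars 15.
Subsquare: 0.9856/0.0833333 → 11 → l, 0.9507/0.0416667 → 22 → w; chars lw.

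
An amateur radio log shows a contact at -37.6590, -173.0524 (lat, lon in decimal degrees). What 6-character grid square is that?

AF32li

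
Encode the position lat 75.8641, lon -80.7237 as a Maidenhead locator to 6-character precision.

EQ95pu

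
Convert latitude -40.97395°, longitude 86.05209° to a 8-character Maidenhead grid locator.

Shift to the Maidenhead origin (180°W, 90°S): lon 266.05209, lat 49.02605.
Field: lon ⌊266.05209/20⌋ = 13 → N; lat ⌊49.02605/10⌋ = 4 → E.
Square: lon ⌊6.05209/2⌋ = 3; lat ⌊9.02605/1⌋ = 9.
Subsquare: lon ⌊0.05209/0.0833333⌋ = 0 → a; lat ⌊0.02605/0.0416667⌋ = 0 → a.
Extended square: lon ⌊0.05209/0.00833333⌋ = 6; lat ⌊0.02605/0.00416667⌋ = 6.

NE39aa66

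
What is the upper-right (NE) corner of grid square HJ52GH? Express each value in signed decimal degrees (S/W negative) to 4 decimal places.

2.3333, -29.4167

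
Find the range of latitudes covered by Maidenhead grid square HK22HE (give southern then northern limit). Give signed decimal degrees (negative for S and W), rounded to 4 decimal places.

12.1667, 12.2083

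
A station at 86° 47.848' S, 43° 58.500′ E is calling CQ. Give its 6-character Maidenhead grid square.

LA13xe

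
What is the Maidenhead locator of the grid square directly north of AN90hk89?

AN90hl80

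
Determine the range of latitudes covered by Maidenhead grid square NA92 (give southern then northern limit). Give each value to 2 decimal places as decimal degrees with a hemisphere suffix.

Field N=13, A=0: +13·20° lon, +0·10° lat → SW at lon 80°, lat -90°.
Square 9, 2: +9·2° lon, +2·1° lat → SW at lon 98°, lat -88°.
Cell spans 2° lon × 1° lat.
south 88.00° S, north 87.00° S.

88.00° S, 87.00° S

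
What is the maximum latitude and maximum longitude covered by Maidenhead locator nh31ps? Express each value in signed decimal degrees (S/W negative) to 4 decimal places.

-18.2083, 87.3333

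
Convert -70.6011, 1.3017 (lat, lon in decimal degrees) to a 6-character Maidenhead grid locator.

JB09pj

Shift to the Maidenhead origin (180°W, 90°S): lon 181.3017, lat 19.3989.
Field: lon ⌊181.3017/20⌋ = 9 → J; lat ⌊19.3989/10⌋ = 1 → B.
Square: lon ⌊1.3017/2⌋ = 0; lat ⌊9.3989/1⌋ = 9.
Subsquare: lon ⌊1.3017/0.0833333⌋ = 15 → p; lat ⌊0.3989/0.0416667⌋ = 9 → j.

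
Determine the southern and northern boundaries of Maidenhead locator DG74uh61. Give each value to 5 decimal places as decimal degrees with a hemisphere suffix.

25.70417° S, 25.70000° S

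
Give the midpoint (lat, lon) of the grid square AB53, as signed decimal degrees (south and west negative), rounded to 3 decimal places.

Field A=0, B=1: +0·20° lon, +1·10° lat → SW at lon -180°, lat -80°.
Square 5, 3: +5·2° lon, +3·1° lat → SW at lon -170°, lat -77°.
Cell spans 2° lon × 1° lat. Centre is SW corner plus half of each.
latitude -76.500, longitude -169.000.

-76.500, -169.000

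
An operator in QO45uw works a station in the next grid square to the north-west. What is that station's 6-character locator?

QO45tx

Longitude subsquare u = 20; −1 → 19 = t.
Latitude subsquare w = 22; +1 → 23 = x.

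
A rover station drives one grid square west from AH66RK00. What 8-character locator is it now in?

Longitude extended square 0; −1 → -1, wraps to 9, carry into subsquare.
Longitude subsquare r = 17; −1 → 16 = q.
The latitude characters are unchanged.

AH66qk90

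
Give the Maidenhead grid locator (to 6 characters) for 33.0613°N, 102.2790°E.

Offset from 180°W / 90°S: lon 282.2790°, lat 123.0613°.
Field (20°×10°, letters A–R): 282.2790/20 → 14 → O, 123.0613/10 → 12 → M; chars OM.
Square (2°×1°, digits 0–9): 2.2790/2 → 1, 3.0613/1 → 3; chars 13.
Subsquare (5′×2.5′, letters a–x): 0.2790/0.0833333 → 3 → d, 0.0613/0.0416667 → 1 → b; chars db.

OM13db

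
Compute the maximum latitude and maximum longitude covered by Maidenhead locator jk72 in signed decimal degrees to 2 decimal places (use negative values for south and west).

13.00, 16.00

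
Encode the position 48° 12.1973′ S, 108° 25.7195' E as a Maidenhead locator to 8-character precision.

OE41ft11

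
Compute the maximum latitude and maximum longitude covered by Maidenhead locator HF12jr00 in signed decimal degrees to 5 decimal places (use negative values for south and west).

-37.28750, -37.24167

Field H=7, F=5: +7·20° lon, +5·10° lat → SW at lon -40°, lat -40°.
Square 1, 2: +1·2° lon, +2·1° lat → SW at lon -38°, lat -38°.
Subsquare j=9, r=17: +9·0.0833333° lon, +17·0.0416667° lat → SW at lon -37.25°, lat -37.2917°.
Extended square 0, 0: +0·0.00833333° lon, +0·0.00416667° lat → SW at lon -37.25°, lat -37.2917°.
Cell spans 0.00833333° lon × 0.00416667° lat. NE corner is SW corner plus one full cell.
latitude -37.28750, longitude -37.24167.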